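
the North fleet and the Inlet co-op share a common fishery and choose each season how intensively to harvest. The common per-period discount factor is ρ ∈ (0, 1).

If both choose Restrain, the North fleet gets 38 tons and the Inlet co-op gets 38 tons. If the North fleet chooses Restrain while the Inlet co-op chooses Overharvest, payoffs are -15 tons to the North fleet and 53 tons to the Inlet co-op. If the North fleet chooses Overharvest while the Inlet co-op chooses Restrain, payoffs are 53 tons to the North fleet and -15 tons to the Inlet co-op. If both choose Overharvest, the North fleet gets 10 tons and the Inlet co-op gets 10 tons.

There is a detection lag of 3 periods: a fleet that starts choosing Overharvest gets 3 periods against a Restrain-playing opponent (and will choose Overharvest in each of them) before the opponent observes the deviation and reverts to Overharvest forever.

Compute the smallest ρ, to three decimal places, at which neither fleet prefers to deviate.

0.704

A deviator earns 53 for 3 periods, then 10 forever; cooperating earns 38 forever. Multiplying the IC by (1−ρ):
38 ≥ 53(1−ρ^3) + 10ρ^3, so 43·ρ^3 ≥ 15 and ρ^3 ≥ 15/43.
ρ ≥ (15/43)^(1/3) ≈ 0.704.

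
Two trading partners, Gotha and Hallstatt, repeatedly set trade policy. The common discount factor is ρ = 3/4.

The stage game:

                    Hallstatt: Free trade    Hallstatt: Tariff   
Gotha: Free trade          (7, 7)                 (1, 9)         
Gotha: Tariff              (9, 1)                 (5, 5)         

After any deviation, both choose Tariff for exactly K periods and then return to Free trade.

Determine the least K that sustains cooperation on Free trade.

2

Need Σ_{k=1}^{K} ρ^k ≥ (9−7)/(7−5) = 1.0000 at ρ = 3/4.
At K = 1 the sum is 0.7500 < 1.0000; at K = 2 it is 1.3125 ≥ 1.0000.
So the minimum punishment length is K = 2.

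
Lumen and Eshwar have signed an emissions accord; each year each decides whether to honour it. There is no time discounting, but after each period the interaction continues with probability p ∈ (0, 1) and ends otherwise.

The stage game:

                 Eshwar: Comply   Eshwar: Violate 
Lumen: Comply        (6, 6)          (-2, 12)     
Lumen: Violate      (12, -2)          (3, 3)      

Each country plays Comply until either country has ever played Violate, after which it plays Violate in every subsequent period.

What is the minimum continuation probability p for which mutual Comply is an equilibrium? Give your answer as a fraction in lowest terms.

Expected cooperation value is 6 + p·6 + p²·6 + … = 6/(1−p); deviation gives 12 + p·3/(1−p).
6 ≥ 12(1−p) + 3p ⇒ 9p ≥ 6 ⇒ p ≥ 6/9 = 2/3.

2/3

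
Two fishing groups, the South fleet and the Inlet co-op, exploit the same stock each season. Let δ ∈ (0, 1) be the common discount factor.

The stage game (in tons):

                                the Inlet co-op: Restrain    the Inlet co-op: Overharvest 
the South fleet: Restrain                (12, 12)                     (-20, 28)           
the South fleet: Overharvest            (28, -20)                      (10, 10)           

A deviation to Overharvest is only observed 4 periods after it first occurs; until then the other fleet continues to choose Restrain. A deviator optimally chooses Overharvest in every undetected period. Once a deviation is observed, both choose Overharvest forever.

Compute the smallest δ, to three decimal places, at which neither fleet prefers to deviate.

0.971

A deviator earns 28 for 4 periods, then 10 forever; cooperating earns 12 forever. Multiplying the IC by (1−δ):
12 ≥ 28(1−δ^4) + 10δ^4, so 18·δ^4 ≥ 16 and δ^4 ≥ 8/9.
δ ≥ (8/9)^(1/4) ≈ 0.971.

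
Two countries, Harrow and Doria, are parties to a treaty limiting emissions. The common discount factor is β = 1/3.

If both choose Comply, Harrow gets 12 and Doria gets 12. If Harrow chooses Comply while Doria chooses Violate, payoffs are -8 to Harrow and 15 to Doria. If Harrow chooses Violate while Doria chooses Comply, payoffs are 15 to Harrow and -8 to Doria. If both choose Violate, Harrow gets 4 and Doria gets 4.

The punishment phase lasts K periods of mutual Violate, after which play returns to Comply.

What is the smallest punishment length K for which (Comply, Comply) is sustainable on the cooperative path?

Need Σ_{k=1}^{K} β^k ≥ (15−12)/(12−4) = 0.3750 at β = 1/3.
At K = 1 the sum is 0.3333 < 0.3750; at K = 2 it is 0.4444 ≥ 0.3750.
So the minimum punishment length is K = 2.

2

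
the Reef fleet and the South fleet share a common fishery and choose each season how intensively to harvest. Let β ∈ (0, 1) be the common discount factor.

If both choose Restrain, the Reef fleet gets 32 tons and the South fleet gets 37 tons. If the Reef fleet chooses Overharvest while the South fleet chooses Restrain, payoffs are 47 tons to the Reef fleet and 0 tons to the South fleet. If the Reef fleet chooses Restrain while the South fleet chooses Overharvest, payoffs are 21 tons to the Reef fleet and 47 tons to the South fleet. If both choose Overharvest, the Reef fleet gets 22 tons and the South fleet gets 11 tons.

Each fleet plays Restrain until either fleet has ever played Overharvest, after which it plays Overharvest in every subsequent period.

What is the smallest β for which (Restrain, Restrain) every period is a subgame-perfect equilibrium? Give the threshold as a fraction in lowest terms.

3/5

the Reef fleet: cooperation gives 32 each period; deviation gives 47 once then 22 forever.
  32/(1−β) ≥ 47 + 22β/(1−β) ⇒ β ≥ 15/25 = 3/5.
the South fleet: cooperation gives 37 each period; deviation gives 47 once then 11 forever.
  β ≥ 10/36 = 5/18.
Both must hold, so the binding constraint is the Reef fleet's: β ≥ 3/5.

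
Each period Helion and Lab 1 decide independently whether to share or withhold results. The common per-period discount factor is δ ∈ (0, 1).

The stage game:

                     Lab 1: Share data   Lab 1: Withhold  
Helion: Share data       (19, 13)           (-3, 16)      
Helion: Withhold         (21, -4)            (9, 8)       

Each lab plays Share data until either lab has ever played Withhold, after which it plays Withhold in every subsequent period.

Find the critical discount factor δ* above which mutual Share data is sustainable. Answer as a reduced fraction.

For Helion: deviation gain 21−19 = 2, per-period punishment loss 19−9 = 10. IC gives δ ≥ 2/12 = 1/6.
For Lab 1: gain 3, loss 5 per period, so δ ≥ 3/8.
The tighter constraint is Lab 1's, so cooperation needs δ ≥ 3/8.

3/8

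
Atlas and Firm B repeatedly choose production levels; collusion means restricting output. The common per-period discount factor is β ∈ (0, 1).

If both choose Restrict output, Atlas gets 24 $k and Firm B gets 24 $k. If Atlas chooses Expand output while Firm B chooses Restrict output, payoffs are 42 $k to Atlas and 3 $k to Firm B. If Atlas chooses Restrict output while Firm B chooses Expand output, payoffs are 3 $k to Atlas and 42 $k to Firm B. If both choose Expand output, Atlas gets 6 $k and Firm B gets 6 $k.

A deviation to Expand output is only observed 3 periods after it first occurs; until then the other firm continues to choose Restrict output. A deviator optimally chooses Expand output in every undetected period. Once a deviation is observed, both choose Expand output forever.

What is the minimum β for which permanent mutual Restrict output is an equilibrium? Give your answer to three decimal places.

0.794

Deviating for the 3 undetected periods gains 42−24 = 18 per period over cooperation, then loses 24−6 = 18 per period forever once punishment starts.
Gain: 18(1 + β + … + β^2); loss: 18·β^3/(1−β).
No profitable deviation ⇔ 18(1−β^3) ≤ 18·β^3, i.e. β^3 ≥ 18/(18+18) = 1/2.
Hence β ≥ (1/2)^(1/3) ≈ 0.794.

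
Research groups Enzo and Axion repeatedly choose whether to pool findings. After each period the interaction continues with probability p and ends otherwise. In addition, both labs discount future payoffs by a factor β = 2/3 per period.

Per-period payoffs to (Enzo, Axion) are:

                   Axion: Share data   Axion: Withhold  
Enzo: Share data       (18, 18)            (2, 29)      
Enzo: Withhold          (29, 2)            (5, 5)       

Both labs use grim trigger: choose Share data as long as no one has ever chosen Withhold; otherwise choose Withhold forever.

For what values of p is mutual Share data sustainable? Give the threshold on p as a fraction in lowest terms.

11/16

With continuation probability p and discount β, the effective per-period discount factor is βp.
Grim-trigger IC: βp ≥ (29−18)/(29−5) = 11/24.
So p ≥ (11/24)/(2/3) = 11/16.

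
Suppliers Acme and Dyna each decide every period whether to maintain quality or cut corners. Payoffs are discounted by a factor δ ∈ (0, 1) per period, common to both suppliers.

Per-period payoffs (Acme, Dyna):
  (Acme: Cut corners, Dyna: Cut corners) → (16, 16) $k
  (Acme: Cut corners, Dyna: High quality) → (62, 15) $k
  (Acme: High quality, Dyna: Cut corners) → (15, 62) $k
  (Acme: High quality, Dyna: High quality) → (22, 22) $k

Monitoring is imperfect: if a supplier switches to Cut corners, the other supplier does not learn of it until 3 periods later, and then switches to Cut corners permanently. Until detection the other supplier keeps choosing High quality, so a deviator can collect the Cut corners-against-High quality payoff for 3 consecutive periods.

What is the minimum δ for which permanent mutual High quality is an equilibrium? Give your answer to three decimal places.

The best deviation is to choose Cut corners for all 3 undetected periods, earning 62 each, then 16 forever once detected.
Deviation value: 62(1−δ^3)/(1−δ) + 16δ^3/(1−δ); cooperation value: 22/(1−δ).
IC: 22 ≥ 62(1−δ^3) + 16δ^3 = 62 − 46δ^3.
So δ^3 ≥ 40/46 = 20/23, giving δ ≥ (20/23)^(1/3) ≈ 0.954.

0.954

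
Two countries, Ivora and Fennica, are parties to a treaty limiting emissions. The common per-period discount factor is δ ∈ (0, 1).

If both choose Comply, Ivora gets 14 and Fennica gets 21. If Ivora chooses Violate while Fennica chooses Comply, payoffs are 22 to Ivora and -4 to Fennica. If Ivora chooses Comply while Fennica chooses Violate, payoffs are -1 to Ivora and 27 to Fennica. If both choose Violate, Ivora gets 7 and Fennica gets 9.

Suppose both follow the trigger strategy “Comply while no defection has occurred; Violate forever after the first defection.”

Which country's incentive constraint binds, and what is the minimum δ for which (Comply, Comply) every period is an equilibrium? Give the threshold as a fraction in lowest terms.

Ivora; δ ≥ 8/15

For Ivora: deviation gain 22−14 = 8, per-period punishment loss 14−7 = 7. IC gives δ ≥ 8/15.
For Fennica: gain 6, loss 12 per period, so δ ≥ 6/18 = 1/3.
The tighter constraint is Ivora's, so cooperation needs δ ≥ 8/15.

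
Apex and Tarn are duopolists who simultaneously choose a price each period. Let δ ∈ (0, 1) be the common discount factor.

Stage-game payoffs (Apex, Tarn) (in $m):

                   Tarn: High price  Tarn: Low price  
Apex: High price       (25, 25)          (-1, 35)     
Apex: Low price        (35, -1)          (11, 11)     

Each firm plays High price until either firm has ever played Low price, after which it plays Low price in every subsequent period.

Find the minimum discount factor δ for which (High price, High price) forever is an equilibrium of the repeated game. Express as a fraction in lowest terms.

Under grim trigger the critical discount factor is (T−C)/(T−P) with T = 35, C = 25, P = 11.
δ* = (35−25)/(35−11) = 10/24 = 5/12.

5/12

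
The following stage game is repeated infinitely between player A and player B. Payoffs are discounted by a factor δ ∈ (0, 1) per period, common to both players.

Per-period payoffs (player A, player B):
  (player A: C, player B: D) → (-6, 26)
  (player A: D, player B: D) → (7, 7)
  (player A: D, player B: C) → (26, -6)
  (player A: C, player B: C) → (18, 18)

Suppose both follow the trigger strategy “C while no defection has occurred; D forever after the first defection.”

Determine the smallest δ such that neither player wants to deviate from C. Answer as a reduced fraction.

8/19

18/(1−δ) ≥ 26 + 7δ/(1−δ)
18 ≥ 26 − 19δ
δ ≥ 8/19.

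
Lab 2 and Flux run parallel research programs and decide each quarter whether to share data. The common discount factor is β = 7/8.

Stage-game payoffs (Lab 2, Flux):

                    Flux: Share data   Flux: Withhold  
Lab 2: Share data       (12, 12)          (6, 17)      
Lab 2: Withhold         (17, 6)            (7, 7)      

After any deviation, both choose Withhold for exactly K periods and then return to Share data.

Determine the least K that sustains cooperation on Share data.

2

Need Σ_{k=1}^{K} β^k ≥ (17−12)/(12−7) = 1.0000 at β = 7/8.
At K = 1 the sum is 0.8750 < 1.0000; at K = 2 it is 1.6406 ≥ 1.0000.
So the minimum punishment length is K = 2.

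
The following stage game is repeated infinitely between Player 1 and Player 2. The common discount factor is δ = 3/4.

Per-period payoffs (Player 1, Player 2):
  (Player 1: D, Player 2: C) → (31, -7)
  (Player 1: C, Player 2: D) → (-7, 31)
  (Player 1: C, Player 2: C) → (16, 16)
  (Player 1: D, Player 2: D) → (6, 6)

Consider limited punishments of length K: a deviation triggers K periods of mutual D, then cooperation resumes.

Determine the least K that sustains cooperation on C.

IC: δ(1−δ^K)/(1−δ) ≥ (31−16)/(16−6) = 3/2.
With δ = 3/4: need 1 − δ^K ≥ 3/2·(1−3/4)/(3/4), i.e. δ^K ≤ 0.5000.
Since (3/4)^2 = 0.5625 and (3/4)^3 = 0.4219, the smallest such K is 3.

3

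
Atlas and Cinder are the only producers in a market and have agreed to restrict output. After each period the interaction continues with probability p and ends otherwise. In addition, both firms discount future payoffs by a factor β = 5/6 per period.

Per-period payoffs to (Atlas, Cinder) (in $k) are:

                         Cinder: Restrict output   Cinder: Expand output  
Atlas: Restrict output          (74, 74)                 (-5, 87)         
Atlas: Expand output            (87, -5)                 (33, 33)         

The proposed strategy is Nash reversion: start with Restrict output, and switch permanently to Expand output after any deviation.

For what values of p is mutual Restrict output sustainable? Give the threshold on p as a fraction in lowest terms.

Expected continuation weight on next period's payoff is β·p = 5/6·p, which plays the role of the discount factor.
Cooperation requires 5/6·p ≥ (87−74)/(87−33) = 13/54, hence p ≥ 13/45.

13/45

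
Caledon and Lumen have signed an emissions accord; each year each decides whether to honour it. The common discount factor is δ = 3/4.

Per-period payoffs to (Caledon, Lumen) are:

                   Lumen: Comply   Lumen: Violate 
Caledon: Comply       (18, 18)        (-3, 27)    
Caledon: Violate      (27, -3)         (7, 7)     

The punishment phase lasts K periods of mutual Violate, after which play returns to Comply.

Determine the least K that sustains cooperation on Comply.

2

IC: δ(1−δ^K)/(1−δ) ≥ (27−18)/(18−7) = 9/11.
With δ = 3/4: need 1 − δ^K ≥ 9/11·(1−3/4)/(3/4), i.e. δ^K ≤ 0.7273.
Since (3/4)^1 = 0.7500 and (3/4)^2 = 0.5625, the smallest such K is 2.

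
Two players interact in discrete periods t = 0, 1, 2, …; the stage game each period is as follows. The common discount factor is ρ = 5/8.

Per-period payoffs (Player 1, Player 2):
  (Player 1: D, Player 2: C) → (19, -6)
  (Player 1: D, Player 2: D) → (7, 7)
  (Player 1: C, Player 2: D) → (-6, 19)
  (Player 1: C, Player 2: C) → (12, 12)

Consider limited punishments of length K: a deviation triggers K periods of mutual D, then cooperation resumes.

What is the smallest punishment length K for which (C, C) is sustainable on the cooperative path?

4

IC: ρ(1−ρ^K)/(1−ρ) ≥ (19−12)/(12−7) = 7/5.
With ρ = 5/8: need 1 − ρ^K ≥ 7/5·(1−5/8)/(5/8), i.e. ρ^K ≤ 0.1600.
Since (5/8)^3 = 0.2441 and (5/8)^4 = 0.1526, the smallest such K is 4.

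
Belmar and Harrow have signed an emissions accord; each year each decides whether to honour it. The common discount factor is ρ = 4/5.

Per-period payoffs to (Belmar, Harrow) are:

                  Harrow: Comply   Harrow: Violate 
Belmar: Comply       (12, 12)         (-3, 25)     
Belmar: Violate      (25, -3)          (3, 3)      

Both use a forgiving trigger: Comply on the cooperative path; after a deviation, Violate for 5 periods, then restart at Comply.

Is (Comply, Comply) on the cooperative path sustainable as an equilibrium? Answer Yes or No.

Comparing payoff streams over the 6 periods until play realigns: cooperate → 12(1+ρ+…+ρ^5); deviate → 25 + 3(ρ+…+ρ^5).
Cooperation is sustained iff (12−3)(ρ+…+ρ^5) ≥ 25−12.
ρ+…+ρ^5 = 4/5·(1−(4/5)^5)/(1−4/5) = 2.6893, and (25−12)/(12−3) = 1.4444.
2.6893 ≥ 1.4444, so cooperation is sustainable.

Yes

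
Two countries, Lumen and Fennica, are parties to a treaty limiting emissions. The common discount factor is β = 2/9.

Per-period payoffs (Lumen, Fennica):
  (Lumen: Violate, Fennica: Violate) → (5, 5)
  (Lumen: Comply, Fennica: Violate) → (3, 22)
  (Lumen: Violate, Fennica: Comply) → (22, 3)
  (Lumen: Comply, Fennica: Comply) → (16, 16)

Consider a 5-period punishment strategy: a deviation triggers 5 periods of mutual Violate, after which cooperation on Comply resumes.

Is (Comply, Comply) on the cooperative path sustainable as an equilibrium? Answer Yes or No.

A one-shot deviation gives 22 now, then 5 for 5 periods, then back to 16.
Gain from deviating: (22−16) today; loss: (16−5) in each of the next 5 periods.
No-deviation condition: (16−5)(β+…+β^5) ≥ 22−16, i.e. β+…+β^5 ≥ 6/11.
At β = 2/9: β+…+β^5 = 0.2856 < 0.5455.
So cooperation is not sustainable.

No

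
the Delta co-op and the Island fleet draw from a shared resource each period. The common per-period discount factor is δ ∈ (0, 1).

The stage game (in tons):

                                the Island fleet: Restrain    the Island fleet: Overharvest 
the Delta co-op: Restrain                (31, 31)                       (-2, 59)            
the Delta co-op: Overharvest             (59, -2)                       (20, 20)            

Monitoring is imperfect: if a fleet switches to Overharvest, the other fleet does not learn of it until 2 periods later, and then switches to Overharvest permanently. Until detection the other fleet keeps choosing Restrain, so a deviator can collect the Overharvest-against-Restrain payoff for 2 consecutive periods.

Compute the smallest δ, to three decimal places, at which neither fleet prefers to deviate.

0.847

Deviating for the 2 undetected periods gains 59−31 = 28 per period over cooperation, then loses 31−20 = 11 per period forever once punishment starts.
Gain: 28(1 + δ + … + δ^1); loss: 11·δ^2/(1−δ).
No profitable deviation ⇔ 28(1−δ^2) ≤ 11·δ^2, i.e. δ^2 ≥ 28/(28+11) = 28/39.
Hence δ ≥ (28/39)^(1/2) ≈ 0.847.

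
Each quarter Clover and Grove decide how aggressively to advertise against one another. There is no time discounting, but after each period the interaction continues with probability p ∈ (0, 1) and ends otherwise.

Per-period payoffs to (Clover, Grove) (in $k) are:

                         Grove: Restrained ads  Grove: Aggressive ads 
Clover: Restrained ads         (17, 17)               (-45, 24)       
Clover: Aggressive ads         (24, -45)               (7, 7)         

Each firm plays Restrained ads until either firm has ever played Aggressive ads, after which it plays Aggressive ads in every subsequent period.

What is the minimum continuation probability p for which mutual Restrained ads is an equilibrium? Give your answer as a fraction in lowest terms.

Expected cooperation value is 17 + p·17 + p²·17 + … = 17/(1−p); deviation gives 24 + p·7/(1−p).
17 ≥ 24(1−p) + 7p ⇒ 17p ≥ 7 ⇒ p ≥ 7/17.

7/17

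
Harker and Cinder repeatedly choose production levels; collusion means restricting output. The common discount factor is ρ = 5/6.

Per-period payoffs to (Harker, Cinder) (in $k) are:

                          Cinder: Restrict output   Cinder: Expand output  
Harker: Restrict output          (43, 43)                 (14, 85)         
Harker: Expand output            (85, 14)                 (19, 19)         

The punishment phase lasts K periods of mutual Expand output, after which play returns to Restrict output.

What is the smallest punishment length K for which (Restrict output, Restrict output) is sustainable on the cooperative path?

IC: ρ(1−ρ^K)/(1−ρ) ≥ (85−43)/(43−19) = 7/4.
With ρ = 5/6: need 1 − ρ^K ≥ 7/4·(1−5/6)/(5/6), i.e. ρ^K ≤ 0.6500.
Since (5/6)^2 = 0.6944 and (5/6)^3 = 0.5787, the smallest such K is 3.

3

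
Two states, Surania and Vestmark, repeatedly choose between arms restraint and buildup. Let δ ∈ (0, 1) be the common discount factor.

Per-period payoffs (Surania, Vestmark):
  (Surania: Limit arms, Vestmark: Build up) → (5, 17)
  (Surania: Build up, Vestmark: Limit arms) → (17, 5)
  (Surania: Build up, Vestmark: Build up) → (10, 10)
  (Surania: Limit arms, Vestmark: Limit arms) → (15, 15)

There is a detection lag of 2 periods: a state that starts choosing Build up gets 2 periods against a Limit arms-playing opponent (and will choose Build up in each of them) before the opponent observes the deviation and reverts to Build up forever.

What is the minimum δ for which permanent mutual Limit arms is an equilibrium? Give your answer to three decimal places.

0.535

A deviator earns 17 for 2 periods, then 10 forever; cooperating earns 15 forever. Multiplying the IC by (1−δ):
15 ≥ 17(1−δ^2) + 10δ^2, so 7·δ^2 ≥ 2 and δ^2 ≥ 2/7.
δ ≥ (2/7)^(1/2) ≈ 0.535.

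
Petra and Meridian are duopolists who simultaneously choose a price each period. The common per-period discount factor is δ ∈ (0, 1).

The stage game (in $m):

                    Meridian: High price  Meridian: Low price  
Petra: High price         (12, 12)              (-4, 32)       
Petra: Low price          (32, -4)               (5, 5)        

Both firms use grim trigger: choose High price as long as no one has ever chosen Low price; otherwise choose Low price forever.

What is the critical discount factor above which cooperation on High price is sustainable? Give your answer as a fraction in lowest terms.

20/27

Under grim trigger the critical discount factor is (T−C)/(T−P) with T = 32, C = 12, P = 5.
δ* = (32−12)/(32−5) = 20/27.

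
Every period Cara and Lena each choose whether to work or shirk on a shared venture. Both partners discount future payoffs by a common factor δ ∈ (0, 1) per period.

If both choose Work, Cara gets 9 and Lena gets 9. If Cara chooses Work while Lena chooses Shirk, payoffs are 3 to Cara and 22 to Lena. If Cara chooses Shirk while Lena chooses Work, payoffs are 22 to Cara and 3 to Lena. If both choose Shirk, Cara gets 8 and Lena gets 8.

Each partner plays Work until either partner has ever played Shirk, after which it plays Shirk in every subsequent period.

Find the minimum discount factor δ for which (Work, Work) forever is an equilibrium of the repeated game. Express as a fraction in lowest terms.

13/14

9/(1−δ) ≥ 22 + 8δ/(1−δ)
9 ≥ 22 − 14δ
δ ≥ 13/14.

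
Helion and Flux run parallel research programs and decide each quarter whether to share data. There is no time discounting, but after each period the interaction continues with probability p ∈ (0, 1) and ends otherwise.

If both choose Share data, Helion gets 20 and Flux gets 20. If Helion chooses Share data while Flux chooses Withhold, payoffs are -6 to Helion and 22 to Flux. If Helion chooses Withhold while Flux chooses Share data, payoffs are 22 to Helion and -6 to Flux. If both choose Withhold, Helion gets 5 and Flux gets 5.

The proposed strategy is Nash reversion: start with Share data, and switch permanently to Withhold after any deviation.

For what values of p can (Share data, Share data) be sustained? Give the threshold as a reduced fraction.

Expected cooperation value is 20 + p·20 + p²·20 + … = 20/(1−p); deviation gives 22 + p·5/(1−p).
20 ≥ 22(1−p) + 5p ⇒ 17p ≥ 2 ⇒ p ≥ 2/17.

2/17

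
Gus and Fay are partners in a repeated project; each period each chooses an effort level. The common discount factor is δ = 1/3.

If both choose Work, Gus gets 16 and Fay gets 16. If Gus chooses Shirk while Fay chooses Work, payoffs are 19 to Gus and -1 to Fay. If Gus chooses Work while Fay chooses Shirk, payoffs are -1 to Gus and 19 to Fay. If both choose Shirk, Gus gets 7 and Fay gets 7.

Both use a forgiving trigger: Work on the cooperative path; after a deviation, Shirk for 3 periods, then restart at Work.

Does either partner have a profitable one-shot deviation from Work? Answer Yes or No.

No

A one-shot deviation gives 19 now, then 7 for 3 periods, then back to 16.
Gain from deviating: (19−16) today; loss: (16−7) in each of the next 3 periods.
No-deviation condition: (16−7)(δ+…+δ^3) ≥ 19−16, i.e. δ+…+δ^3 ≥ 1/3.
At δ = 1/3: δ+…+δ^3 = 0.4815 ≥ 0.3333.
So cooperation is sustainable.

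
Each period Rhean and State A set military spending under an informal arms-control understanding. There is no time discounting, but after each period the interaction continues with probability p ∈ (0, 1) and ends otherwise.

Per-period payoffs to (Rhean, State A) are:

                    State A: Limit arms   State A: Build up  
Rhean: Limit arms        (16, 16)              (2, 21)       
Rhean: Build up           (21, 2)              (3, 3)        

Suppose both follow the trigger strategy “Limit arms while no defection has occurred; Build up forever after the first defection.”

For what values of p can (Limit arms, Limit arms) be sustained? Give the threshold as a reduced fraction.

5/18

With no time discounting, the continuation probability p plays the role of the discount factor.
Grim-trigger IC: 16/(1−p) ≥ 21 + 3p/(1−p) ⇒ p ≥ (21−16)/(21−3) = 5/18.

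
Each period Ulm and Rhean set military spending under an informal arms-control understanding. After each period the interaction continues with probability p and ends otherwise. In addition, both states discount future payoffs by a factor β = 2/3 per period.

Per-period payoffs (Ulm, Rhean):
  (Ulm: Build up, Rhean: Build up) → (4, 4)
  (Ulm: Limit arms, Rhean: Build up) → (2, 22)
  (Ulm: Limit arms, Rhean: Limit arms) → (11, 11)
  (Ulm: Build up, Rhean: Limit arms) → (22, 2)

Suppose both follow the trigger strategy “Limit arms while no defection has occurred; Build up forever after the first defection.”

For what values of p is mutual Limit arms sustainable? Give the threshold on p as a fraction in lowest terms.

Expected continuation weight on next period's payoff is β·p = 2/3·p, which plays the role of the discount factor.
Cooperation requires 2/3·p ≥ (22−11)/(22−4) = 11/18, hence p ≥ 11/12.

11/12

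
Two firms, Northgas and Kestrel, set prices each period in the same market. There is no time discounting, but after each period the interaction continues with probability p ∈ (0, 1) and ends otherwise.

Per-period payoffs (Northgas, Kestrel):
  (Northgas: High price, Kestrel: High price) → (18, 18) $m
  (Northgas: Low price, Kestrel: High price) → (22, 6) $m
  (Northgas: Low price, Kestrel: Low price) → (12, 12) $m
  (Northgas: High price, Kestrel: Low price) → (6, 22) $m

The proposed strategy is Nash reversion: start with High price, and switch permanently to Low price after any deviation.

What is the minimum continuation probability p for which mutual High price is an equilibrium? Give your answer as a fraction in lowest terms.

With no time discounting, the continuation probability p plays the role of the discount factor.
Grim-trigger IC: 18/(1−p) ≥ 22 + 12p/(1−p) ⇒ p ≥ (22−18)/(22−12) = 2/5.

2/5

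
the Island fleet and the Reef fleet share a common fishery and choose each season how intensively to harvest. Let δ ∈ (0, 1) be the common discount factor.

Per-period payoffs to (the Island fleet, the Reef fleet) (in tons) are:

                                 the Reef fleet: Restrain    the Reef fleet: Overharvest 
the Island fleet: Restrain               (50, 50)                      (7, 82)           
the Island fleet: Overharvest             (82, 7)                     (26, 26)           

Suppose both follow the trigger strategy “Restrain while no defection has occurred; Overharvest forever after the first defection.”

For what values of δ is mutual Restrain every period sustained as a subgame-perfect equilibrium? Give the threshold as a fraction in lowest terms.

50/(1−δ) ≥ 82 + 26δ/(1−δ)
50 ≥ 82 − 56δ
δ ≥ 32/56 = 4/7.

4/7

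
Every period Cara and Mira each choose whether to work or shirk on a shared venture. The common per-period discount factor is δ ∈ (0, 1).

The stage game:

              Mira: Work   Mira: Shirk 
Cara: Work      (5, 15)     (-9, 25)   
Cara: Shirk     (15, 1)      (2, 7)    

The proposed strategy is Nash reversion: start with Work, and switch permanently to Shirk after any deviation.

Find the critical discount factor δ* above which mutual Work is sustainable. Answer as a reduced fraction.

10/13

For Cara: deviation gain 15−5 = 10, per-period punishment loss 5−2 = 3. IC gives δ ≥ 10/13.
For Mira: gain 10, loss 8 per period, so δ ≥ 10/18 = 5/9.
The tighter constraint is Cara's, so cooperation needs δ ≥ 10/13.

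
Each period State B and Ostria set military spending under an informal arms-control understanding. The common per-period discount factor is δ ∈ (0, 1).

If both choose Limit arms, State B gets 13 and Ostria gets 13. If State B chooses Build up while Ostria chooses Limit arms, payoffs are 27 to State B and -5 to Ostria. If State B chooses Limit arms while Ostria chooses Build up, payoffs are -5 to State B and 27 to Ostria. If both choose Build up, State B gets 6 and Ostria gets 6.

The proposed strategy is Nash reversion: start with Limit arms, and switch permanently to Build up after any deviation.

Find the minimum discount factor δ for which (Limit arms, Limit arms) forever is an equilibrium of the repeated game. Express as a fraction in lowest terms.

2/3

One-period gain from deviating is 27 − 13 = 14. The loss is 13 − 6 = 7 in every subsequent period, with present value 7·δ/(1−δ).
Deviation is unprofitable when 7·δ/(1−δ) ≥ 14, i.e. δ/(1−δ) ≥ 2.
Equivalently δ ≥ 14/(14+7) = 2/3.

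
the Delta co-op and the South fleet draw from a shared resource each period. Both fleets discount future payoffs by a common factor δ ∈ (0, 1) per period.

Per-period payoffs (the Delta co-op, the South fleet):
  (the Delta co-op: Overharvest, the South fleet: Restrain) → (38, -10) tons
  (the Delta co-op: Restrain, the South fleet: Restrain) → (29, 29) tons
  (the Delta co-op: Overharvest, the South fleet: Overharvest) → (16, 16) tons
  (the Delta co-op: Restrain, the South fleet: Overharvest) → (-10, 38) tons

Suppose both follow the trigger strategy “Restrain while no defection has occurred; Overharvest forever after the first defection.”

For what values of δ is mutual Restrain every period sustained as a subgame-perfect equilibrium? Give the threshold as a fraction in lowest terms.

Under grim trigger the critical discount factor is (T−C)/(T−P) with T = 38, C = 29, P = 16.
δ* = (38−29)/(38−16) = 9/22.

9/22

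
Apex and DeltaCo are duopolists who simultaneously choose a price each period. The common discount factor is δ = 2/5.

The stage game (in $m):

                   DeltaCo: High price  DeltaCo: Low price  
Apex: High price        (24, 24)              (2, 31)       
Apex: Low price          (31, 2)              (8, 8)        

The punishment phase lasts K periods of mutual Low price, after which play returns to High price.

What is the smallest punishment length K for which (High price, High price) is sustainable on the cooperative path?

2

Need Σ_{k=1}^{K} δ^k ≥ (31−24)/(24−8) = 0.4375 at δ = 2/5.
At K = 1 the sum is 0.4000 < 0.4375; at K = 2 it is 0.5600 ≥ 0.4375.
So the minimum punishment length is K = 2.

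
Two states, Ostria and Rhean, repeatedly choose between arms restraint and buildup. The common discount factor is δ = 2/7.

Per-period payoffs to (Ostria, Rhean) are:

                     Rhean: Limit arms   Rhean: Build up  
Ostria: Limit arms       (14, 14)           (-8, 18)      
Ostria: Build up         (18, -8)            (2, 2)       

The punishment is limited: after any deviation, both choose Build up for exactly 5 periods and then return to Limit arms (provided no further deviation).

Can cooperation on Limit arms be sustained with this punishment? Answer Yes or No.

A one-shot deviation gives 18 now, then 2 for 5 periods, then back to 14.
Gain from deviating: (18−14) today; loss: (14−2) in each of the next 5 periods.
No-deviation condition: (14−2)(δ+…+δ^5) ≥ 18−14, i.e. δ+…+δ^5 ≥ 1/3.
At δ = 2/7: δ+…+δ^5 = 0.3992 ≥ 0.3333.
So cooperation is sustainable.

Yes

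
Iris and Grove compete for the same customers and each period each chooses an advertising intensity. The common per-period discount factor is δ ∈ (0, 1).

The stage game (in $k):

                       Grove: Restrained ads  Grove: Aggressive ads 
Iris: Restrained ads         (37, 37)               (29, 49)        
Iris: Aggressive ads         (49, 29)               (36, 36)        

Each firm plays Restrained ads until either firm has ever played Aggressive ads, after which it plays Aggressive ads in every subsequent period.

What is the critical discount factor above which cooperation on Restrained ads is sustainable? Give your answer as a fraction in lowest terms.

One-period gain from deviating is 49 − 37 = 12. The loss is 37 − 36 = 1 in every subsequent period, with present value 1·δ/(1−δ).
Deviation is unprofitable when 1·δ/(1−δ) ≥ 12, i.e. δ/(1−δ) ≥ 12.
Equivalently δ ≥ 12/(12+1) = 12/13.

12/13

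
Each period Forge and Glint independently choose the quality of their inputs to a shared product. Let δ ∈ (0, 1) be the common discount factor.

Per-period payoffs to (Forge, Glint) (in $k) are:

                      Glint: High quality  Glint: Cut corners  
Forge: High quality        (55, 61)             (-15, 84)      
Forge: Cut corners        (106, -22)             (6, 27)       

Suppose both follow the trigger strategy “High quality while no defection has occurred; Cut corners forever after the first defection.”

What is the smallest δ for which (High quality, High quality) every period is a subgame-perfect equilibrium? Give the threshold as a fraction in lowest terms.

Forge's threshold: (106−55)/(106−6) = 51/100.
Glint's threshold: (84−61)/(84−27) = 23/57.
51/100 > 23/57, so Forge binds and δ* = 51/100.

51/100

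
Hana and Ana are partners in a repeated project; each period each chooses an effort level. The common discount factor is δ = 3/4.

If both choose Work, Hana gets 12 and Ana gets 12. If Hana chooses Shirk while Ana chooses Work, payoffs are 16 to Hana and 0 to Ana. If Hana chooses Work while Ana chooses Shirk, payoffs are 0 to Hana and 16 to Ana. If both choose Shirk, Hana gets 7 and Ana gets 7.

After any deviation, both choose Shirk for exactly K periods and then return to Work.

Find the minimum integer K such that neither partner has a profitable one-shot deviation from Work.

2

No profitable deviation requires (12−7)(δ+…+δ^K) ≥ 16−12, i.e. δ+…+δ^K ≥ 4/5 ≈ 0.8000.
With δ = 3/4, the partial sums are K=1: 0.7500, K=2: 1.3125.
K = 2 is the first length at which the sum reaches 0.8000.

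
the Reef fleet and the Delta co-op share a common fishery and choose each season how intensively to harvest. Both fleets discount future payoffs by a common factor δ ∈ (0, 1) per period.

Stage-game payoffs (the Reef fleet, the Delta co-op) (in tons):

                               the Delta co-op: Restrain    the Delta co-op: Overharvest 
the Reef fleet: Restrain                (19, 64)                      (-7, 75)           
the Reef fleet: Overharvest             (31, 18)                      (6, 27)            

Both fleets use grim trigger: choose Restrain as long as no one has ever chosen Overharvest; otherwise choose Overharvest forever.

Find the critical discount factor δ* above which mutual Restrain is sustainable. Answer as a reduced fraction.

12/25

the Reef fleet's threshold: (31−19)/(31−6) = 12/25.
the Delta co-op's threshold: (75−64)/(75−27) = 11/48.
12/25 > 11/48, so the Reef fleet binds and δ* = 12/25.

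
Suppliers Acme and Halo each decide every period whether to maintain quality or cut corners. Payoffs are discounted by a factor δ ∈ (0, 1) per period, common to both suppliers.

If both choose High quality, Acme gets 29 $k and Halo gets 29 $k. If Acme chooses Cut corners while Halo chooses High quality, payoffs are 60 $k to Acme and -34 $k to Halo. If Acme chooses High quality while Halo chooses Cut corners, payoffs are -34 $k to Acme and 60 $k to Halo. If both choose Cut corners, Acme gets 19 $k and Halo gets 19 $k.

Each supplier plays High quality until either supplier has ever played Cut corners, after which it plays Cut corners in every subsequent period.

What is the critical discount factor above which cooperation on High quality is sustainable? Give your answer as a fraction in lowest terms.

31/41

One-period gain from deviating is 60 − 29 = 31. The loss is 29 − 19 = 10 in every subsequent period, with present value 10·δ/(1−δ).
Deviation is unprofitable when 10·δ/(1−δ) ≥ 31, i.e. δ/(1−δ) ≥ 31/10.
Equivalently δ ≥ 31/(31+10) = 31/41.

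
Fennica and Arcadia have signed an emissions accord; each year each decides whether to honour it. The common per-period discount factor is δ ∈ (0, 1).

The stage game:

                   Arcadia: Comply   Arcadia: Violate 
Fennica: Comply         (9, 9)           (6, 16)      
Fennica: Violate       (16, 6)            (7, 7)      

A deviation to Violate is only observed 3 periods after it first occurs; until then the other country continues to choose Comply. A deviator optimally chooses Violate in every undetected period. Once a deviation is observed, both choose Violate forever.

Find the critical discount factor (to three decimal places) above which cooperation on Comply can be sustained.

0.920

Deviating for the 3 undetected periods gains 16−9 = 7 per period over cooperation, then loses 9−7 = 2 per period forever once punishment starts.
Gain: 7(1 + δ + … + δ^2); loss: 2·δ^3/(1−δ).
No profitable deviation ⇔ 7(1−δ^3) ≤ 2·δ^3, i.e. δ^3 ≥ 7/(7+2) = 7/9.
Hence δ ≥ (7/9)^(1/3) ≈ 0.920.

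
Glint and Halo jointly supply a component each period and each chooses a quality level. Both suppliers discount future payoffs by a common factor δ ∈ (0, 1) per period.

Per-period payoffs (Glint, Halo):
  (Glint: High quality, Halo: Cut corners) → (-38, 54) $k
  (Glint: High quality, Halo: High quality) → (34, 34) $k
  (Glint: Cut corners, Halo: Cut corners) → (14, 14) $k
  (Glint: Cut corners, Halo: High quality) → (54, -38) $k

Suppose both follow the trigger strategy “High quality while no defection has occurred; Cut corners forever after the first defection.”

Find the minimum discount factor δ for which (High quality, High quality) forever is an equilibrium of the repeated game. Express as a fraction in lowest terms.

1/2

34/(1−δ) ≥ 54 + 14δ/(1−δ)
34 ≥ 54 − 40δ
δ ≥ 20/40 = 1/2.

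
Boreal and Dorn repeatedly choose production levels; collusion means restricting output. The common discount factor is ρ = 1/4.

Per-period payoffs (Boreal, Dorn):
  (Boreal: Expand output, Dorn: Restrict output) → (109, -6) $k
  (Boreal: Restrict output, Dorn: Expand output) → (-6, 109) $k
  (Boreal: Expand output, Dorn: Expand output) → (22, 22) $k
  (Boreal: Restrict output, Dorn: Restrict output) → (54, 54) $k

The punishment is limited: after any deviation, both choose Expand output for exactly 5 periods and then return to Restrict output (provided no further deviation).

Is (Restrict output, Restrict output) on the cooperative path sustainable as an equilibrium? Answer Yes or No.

IC: ρ+…+ρ^5 ≥ (109−54)/(54−22) = 55/32.
At ρ = 1/4: partial sum = 0.3330 < 1.7188. Cooperation not sustainable.

No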